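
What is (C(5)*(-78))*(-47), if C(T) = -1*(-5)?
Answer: 18330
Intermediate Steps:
C(T) = 5
(C(5)*(-78))*(-47) = (5*(-78))*(-47) = -390*(-47) = 18330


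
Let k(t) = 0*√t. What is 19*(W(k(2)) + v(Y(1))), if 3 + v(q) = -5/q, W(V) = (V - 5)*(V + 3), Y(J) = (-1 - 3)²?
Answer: -5567/16 ≈ -347.94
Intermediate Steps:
k(t) = 0
Y(J) = 16 (Y(J) = (-4)² = 16)
W(V) = (-5 + V)*(3 + V)
v(q) = -3 - 5/q
19*(W(k(2)) + v(Y(1))) = 19*((-15 + 0² - 2*0) + (-3 - 5/16)) = 19*((-15 + 0 + 0) + (-3 - 5*1/16)) = 19*(-15 + (-3 - 5/16)) = 19*(-15 - 53/16) = 19*(-293/16) = -5567/16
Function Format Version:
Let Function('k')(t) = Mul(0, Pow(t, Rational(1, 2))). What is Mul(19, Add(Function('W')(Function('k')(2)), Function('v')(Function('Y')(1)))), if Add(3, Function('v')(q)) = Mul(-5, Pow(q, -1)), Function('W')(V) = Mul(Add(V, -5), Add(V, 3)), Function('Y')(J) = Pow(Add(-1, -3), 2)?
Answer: Rational(-5567, 16) ≈ -347.94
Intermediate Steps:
Function('k')(t) = 0
Function('Y')(J) = 16 (Function('Y')(J) = Pow(-4, 2) = 16)
Function('W')(V) = Mul(Add(-5, V), Add(3, V))
Function('v')(q) = Add(-3, Mul(-5, Pow(q, -1)))
Mul(19, Add(Function('W')(Function('k')(2)), Function('v')(Function('Y')(1)))) = Mul(19, Add(Add(-15, Pow(0, 2), Mul(-2, 0)), Add(-3, Mul(-5, Pow(16, -1))))) = Mul(19, Add(Add(-15, 0, 0), Add(-3, Mul(-5, Rational(1, 16))))) = Mul(19, Add(-15, Add(-3, Rational(-5, 16)))) = Mul(19, Add(-15, Rational(-53, 16))) = Mul(19, Rational(-293, 16)) = Rational(-5567, 16)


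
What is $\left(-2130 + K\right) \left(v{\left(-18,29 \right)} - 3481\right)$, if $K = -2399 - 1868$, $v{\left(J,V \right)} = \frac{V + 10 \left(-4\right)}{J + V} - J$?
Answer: $22159208$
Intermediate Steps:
$v{\left(J,V \right)} = - J + \frac{-40 + V}{J + V}$ ($v{\left(J,V \right)} = \frac{V - 40}{J + V} - J = \frac{-40 + V}{J + V} - J = - J + \frac{-40 + V}{J + V}$)
$K = -4267$
$\left(-2130 + K\right) \left(v{\left(-18,29 \right)} - 3481\right) = \left(-2130 - 4267\right) \left(\frac{-40 + 29 - \left(-18\right)^{2} - \left(-18\right) 29}{-18 + 29} - 3481\right) = - 6397 \left(\frac{-40 + 29 - 324 + 522}{11} - 3481\right) = - 6397 \left(\frac{1}{11} \cdot 187 - 3481\right) = - 6397 \left(17 - 3481\right) = \left(-6397\right) \left(-3464\right) = 22159208$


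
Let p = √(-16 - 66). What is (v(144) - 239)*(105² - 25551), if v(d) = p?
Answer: 3471714 - 14526*I*√82 ≈ 3.4717e+6 - 1.3154e+5*I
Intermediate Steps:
p = I*√82 (p = √(-82) = I*√82 ≈ 9.0554*I)
v(d) = I*√82
(v(144) - 239)*(105² - 25551) = (I*√82 - 239)*(105² - 25551) = (-239 + I*√82)*(11025 - 25551) = (-239 + I*√82)*(-14526) = 3471714 - 14526*I*√82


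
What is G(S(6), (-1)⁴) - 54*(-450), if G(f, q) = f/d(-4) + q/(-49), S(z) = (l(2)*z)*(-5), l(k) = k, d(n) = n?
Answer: 1191434/49 ≈ 24315.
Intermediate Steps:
S(z) = -10*z (S(z) = (2*z)*(-5) = -10*z)
G(f, q) = -f/4 - q/49 (G(f, q) = f/(-4) + q/(-49) = f*(-¼) + q*(-1/49) = -f/4 - q/49)
G(S(6), (-1)⁴) - 54*(-450) = (-(-5)*6/2 - 1/49*(-1)⁴) - 54*(-450) = (-¼*(-60) - 1/49*1) - 1*(-24300) = (15 - 1/49) + 24300 = 734/49 + 24300 = 1191434/49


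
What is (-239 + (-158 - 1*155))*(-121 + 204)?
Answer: -45816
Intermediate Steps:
(-239 + (-158 - 1*155))*(-121 + 204) = (-239 + (-158 - 155))*83 = (-239 - 313)*83 = -552*83 = -45816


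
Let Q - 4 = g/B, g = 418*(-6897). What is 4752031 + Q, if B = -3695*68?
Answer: 596999598523/125630 ≈ 4.7520e+6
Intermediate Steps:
B = -251260
g = -2882946
Q = 1943993/125630 (Q = 4 - 2882946/(-251260) = 4 - 2882946*(-1/251260) = 4 + 1441473/125630 = 1943993/125630 ≈ 15.474)
4752031 + Q = 4752031 + 1943993/125630 = 596999598523/125630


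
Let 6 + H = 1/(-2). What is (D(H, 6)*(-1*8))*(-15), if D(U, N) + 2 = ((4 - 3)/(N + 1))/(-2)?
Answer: -1740/7 ≈ -248.57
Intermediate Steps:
H = -13/2 (H = -6 + 1/(-2) = -6 - 1/2 = -13/2 ≈ -6.5000)
D(U, N) = -2 - 1/(2*(1 + N)) (D(U, N) = -2 + ((4 - 3)/(N + 1))/(-2) = -2 + (1/(1 + N))*(-1/2) = -2 - 1/2/(1 + N) = -2 - 1/(2*(1 + N)))
(D(H, 6)*(-1*8))*(-15) = (((-5 - 4*6)/(2*(1 + 6)))*(-1*8))*(-15) = (((1/2)*(-5 - 24)/7)*(-8))*(-15) = (((1/2)*(1/7)*(-29))*(-8))*(-15) = -29/14*(-8)*(-15) = (116/7)*(-15) = -1740/7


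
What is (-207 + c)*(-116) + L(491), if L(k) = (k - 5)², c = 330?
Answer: 221928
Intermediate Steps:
L(k) = (-5 + k)²
(-207 + c)*(-116) + L(491) = (-207 + 330)*(-116) + (-5 + 491)² = 123*(-116) + 486² = -14268 + 236196 = 221928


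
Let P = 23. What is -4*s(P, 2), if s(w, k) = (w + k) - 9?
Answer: -64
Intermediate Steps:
s(w, k) = -9 + k + w (s(w, k) = (k + w) - 9 = -9 + k + w)
-4*s(P, 2) = -4*(-9 + 2 + 23) = -4*16 = -64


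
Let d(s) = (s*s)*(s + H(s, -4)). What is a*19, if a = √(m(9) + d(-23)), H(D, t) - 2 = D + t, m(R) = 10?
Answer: 133*I*√518 ≈ 3027.0*I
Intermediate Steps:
H(D, t) = 2 + D + t (H(D, t) = 2 + (D + t) = 2 + D + t)
d(s) = s²*(-2 + 2*s) (d(s) = (s*s)*(s + (2 + s - 4)) = s²*(s + (-2 + s)) = s²*(-2 + 2*s))
a = 7*I*√518 (a = √(10 + 2*(-23)²*(-1 - 23)) = √(10 + 2*529*(-24)) = √(10 - 25392) = √(-25382) = 7*I*√518 ≈ 159.32*I)
a*19 = (7*I*√518)*19 = 133*I*√518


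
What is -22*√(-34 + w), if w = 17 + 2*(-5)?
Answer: -66*I*√3 ≈ -114.32*I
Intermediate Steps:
w = 7 (w = 17 - 10 = 7)
-22*√(-34 + w) = -22*√(-34 + 7) = -66*I*√3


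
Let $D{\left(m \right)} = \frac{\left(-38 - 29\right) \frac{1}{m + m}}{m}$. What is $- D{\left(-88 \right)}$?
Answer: $\frac{67}{15488} \approx 0.0043259$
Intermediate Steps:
$D{\left(m \right)} = - \frac{67}{2 m^{2}}$ ($D{\left(m \right)} = \frac{\left(-67\right) \frac{1}{2 m}}{m} = \frac{\left(- \frac{67}{2}\right) \frac{1}{m}}{m} = - \frac{67}{2 m^{2}}$)
$- D{\left(-88 \right)} = - \frac{-67}{2 \cdot 7744} = \left(-1\right) \left(- \frac{67}{15488}\right) = \frac{67}{15488}$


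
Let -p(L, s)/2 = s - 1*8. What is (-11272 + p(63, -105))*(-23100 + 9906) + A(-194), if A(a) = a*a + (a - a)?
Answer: 145778560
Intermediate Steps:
p(L, s) = 16 - 2*s (p(L, s) = -2*(s - 1*8) = -2*(s - 8) = -2*(-8 + s) = 16 - 2*s)
A(a) = a² (A(a) = a² + 0 = a²)
(-11272 + p(63, -105))*(-23100 + 9906) + A(-194) = (-11272 + (16 - 2*(-105)))*(-23100 + 9906) + (-194)² = (-11272 + (16 + 210))*(-13194) + 37636 = (-11272 + 226)*(-13194) + 37636 = -11046*(-13194) + 37636 = 145740924 + 37636 = 145778560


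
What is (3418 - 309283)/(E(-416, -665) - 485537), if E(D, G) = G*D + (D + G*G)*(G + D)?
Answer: 101955/159268142 ≈ 0.00064015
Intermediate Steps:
E(D, G) = D*G + (D + G)*(D + G**2) (E(D, G) = D*G + (D + G**2)*(D + G) = D*G + (D + G)*(D + G**2))
(3418 - 309283)/(E(-416, -665) - 485537) = (3418 - 309283)/(((-416)**2 + (-665)**3 - 416*(-665)**2 + 2*(-416)*(-665)) - 485537) = -305865/((173056 - 294079625 - 416*442225 + 553280) - 485537) = -305865/((173056 - 294079625 - 183965600 + 553280) - 485537) = -305865/(-477318889 - 485537) = -305865/(-477804426) = -305865*(-1/477804426) = 101955/159268142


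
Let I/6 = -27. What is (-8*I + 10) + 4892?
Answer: 6198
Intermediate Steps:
I = -162 (I = 6*(-27) = -162)
(-8*I + 10) + 4892 = (-8*(-162) + 10) + 4892 = (1296 + 10) + 4892 = 1306 + 4892 = 6198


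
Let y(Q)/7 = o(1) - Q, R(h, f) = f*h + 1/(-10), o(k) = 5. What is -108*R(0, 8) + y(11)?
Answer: -156/5 ≈ -31.200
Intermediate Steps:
R(h, f) = -⅒ + f*h (R(h, f) = f*h - ⅒ = -⅒ + f*h)
y(Q) = 35 - 7*Q (y(Q) = 7*(5 - Q) = 35 - 7*Q)
-108*R(0, 8) + y(11) = -108*(-⅒ + 8*0) + (35 - 7*11) = -108*(-⅒ + 0) + (35 - 77) = -108*(-⅒) - 42 = 54/5 - 42 = -156/5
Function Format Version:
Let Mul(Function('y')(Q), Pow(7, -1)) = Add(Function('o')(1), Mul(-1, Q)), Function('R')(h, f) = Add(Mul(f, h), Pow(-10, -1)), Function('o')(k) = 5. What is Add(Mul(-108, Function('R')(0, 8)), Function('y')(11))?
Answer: Rational(-156, 5) ≈ -31.200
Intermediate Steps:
Function('R')(h, f) = Add(Rational(-1, 10), Mul(f, h)) (Function('R')(h, f) = Add(Mul(f, h), Rational(-1, 10)) = Add(Rational(-1, 10), Mul(f, h)))
Function('y')(Q) = Add(35, Mul(-7, Q)) (Function('y')(Q) = Mul(7, Add(5, Mul(-1, Q))) = Add(35, Mul(-7, Q)))
Add(Mul(-108, Function('R')(0, 8)), Function('y')(11)) = Add(Mul(-108, Add(Rational(-1, 10), Mul(8, 0))), Add(35, Mul(-7, 11))) = Add(Mul(-108, Add(Rational(-1, 10), 0)), Add(35, -77)) = Add(Mul(-108, Rational(-1, 10)), -42) = Add(Rational(54, 5), -42) = Rational(-156, 5)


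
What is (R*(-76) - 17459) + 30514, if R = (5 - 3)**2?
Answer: 12751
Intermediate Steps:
R = 4 (R = 2**2 = 4)
(R*(-76) - 17459) + 30514 = (4*(-76) - 17459) + 30514 = (-304 - 17459) + 30514 = -17763 + 30514 = 12751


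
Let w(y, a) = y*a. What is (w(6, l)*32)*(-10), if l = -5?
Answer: 9600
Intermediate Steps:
w(y, a) = a*y
(w(6, l)*32)*(-10) = (-5*6*32)*(-10) = -30*32*(-10) = -960*(-10) = 9600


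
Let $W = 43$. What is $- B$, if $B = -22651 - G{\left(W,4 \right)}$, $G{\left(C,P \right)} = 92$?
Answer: $22743$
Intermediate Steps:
$B = -22743$ ($B = -22651 - 92 = -22743$)
$- B = \left(-1\right) \left(-22743\right) = 22743$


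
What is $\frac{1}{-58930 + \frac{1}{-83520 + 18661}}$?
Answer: $- \frac{64859}{3822140871} \approx -1.6969 \cdot 10^{-5}$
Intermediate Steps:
$\frac{1}{-58930 + \frac{1}{-83520 + 18661}} = \frac{1}{-58930 + \frac{1}{-64859}} = \frac{1}{-58930 - \frac{1}{64859}} = \frac{1}{- \frac{3822140871}{64859}} = - \frac{64859}{3822140871}$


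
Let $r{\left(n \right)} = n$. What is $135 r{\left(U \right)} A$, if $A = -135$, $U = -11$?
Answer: $200475$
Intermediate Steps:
$135 r{\left(U \right)} A = 135 \left(-11\right) \left(-135\right) = \left(-1485\right) \left(-135\right) = 200475$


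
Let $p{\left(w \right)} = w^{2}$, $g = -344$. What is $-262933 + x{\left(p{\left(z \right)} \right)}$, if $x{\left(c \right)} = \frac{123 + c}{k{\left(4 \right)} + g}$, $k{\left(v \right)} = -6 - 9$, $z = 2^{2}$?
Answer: $- \frac{94393086}{359} \approx -2.6293 \cdot 10^{5}$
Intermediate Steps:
$z = 4$
$k{\left(v \right)} = -15$ ($k{\left(v \right)} = -6 - 9 = -15$)
$x{\left(c \right)} = - \frac{123}{359} - \frac{c}{359}$ ($x{\left(c \right)} = \frac{123 + c}{-15 - 344} = \frac{123 + c}{-359} = \left(123 + c\right) \left(- \frac{1}{359}\right) = - \frac{123}{359} - \frac{c}{359}$)
$-262933 + x{\left(p{\left(z \right)} \right)} = -262933 - \left(\frac{123}{359} + \frac{4^{2}}{359}\right) = -262933 - \frac{139}{359} = - \frac{94393086}{359}$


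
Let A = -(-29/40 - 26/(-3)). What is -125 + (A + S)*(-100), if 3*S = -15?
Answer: 7015/6 ≈ 1169.2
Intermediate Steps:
S = -5 (S = (1/3)*(-15) = -5)
A = -953/120 (A = -(-29*1/40 - 26*(-1/3)) = -(-29/40 + 26/3) = -1*953/120 = -953/120 ≈ -7.9417)
-125 + (A + S)*(-100) = -125 + (-953/120 - 5)*(-100) = -125 - 1553/120*(-100) = -125 + 7765/6 = 7015/6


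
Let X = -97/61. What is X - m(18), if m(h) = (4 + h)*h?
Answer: -24253/61 ≈ -397.59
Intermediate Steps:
X = -97/61 (X = -97*1/61 = -97/61 ≈ -1.5902)
m(h) = h*(4 + h)
X - m(18) = -97/61 - 18*(4 + 18) = -97/61 - 18*22 = -97/61 - 1*396 = -97/61 - 396 = -24253/61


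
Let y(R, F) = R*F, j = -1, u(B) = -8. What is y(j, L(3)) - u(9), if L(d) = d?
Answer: 5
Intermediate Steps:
y(R, F) = F*R
y(j, L(3)) - u(9) = 3*(-1) - 1*(-8) = -3 + 8 = 5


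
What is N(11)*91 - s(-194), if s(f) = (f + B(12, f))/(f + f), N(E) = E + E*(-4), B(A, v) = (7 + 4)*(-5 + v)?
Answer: -1167547/388 ≈ -3009.1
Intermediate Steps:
B(A, v) = -55 + 11*v (B(A, v) = 11*(-5 + v) = -55 + 11*v)
N(E) = -3*E (N(E) = E - 4*E = -3*E)
s(f) = (-55 + 12*f)/(2*f) (s(f) = (f + (-55 + 11*f))/(f + f) = (-55 + 12*f)/((2*f)) = (-55 + 12*f)*(1/(2*f)) = (-55 + 12*f)/(2*f))
N(11)*91 - s(-194) = -3*11*91 - (6 - 55/2/(-194)) = -33*91 - (6 - 55/2*(-1/194)) = -3003 - (6 + 55/388) = -3003 - 1*2383/388 = -3003 - 2383/388 = -1167547/388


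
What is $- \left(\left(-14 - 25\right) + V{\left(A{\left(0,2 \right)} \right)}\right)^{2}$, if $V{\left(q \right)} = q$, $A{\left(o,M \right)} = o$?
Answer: $-1521$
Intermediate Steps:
$- \left(\left(-14 - 25\right) + V{\left(A{\left(0,2 \right)} \right)}\right)^{2} = - \left(\left(-14 - 25\right) + 0\right)^{2} = - \left(-39 + 0\right)^{2} = - \left(-39\right)^{2} = \left(-1\right) 1521 = -1521$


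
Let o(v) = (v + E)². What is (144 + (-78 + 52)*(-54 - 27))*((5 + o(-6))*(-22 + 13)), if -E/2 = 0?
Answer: -830250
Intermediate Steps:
E = 0 (E = -2*0 = 0)
o(v) = v² (o(v) = (v + 0)² = v²)
(144 + (-78 + 52)*(-54 - 27))*((5 + o(-6))*(-22 + 13)) = (144 + (-78 + 52)*(-54 - 27))*((5 + (-6)²)*(-22 + 13)) = (144 - 26*(-81))*((5 + 36)*(-9)) = (144 + 2106)*(41*(-9)) = 2250*(-369) = -830250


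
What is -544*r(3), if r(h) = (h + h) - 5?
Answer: -544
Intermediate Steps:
r(h) = -5 + 2*h (r(h) = 2*h - 5 = -5 + 2*h)
-544*r(3) = -544*(-5 + 2*3) = -544*(-5 + 6) = -544*1 = -544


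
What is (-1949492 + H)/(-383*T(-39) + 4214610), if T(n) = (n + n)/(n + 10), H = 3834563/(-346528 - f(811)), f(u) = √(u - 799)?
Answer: -424305441821154347/917077226761580622 + 111202327*√3/7336617814092644976 ≈ -0.46267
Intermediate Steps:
f(u) = √(-799 + u)
H = 3834563/(-346528 - 2*√3) (H = 3834563/(-346528 - √(-799 + 811)) = 3834563/(-346528 - √12) = 3834563/(-346528 - 2*√3) ≈ -11.066)
T(n) = 2*n/(10 + n) (T(n) = (2*n)/(10 + n) = 2*n/(10 + n))
(-1949492 + H)/(-383*T(-39) + 4214610) = (-1949492 + (-332195861816/30020413693 + 3834563*√3/60040827386))/(-766*(-39)/(10 - 39) + 4214610) = (-58524888527055772/30020413693 + 3834563*√3/60040827386)/(-766*(-39)/(-29) + 4214610) = (-58524888527055772/30020413693 + 3834563*√3/60040827386)/(-766*(-39)*(-1)/29 + 4214610) = (-58524888527055772/30020413693 + 3834563*√3/60040827386)/(-383*78/29 + 4214610) = (-58524888527055772/30020413693 + 3834563*√3/60040827386)/(-29874/29 + 4214610) = (-58524888527055772/30020413693 + 3834563*√3/60040827386)/(122193816/29) = (-58524888527055772/30020413693 + 3834563*√3/60040827386)*(29/122193816) = -424305441821154347/917077226761580622 + 111202327*√3/7336617814092644976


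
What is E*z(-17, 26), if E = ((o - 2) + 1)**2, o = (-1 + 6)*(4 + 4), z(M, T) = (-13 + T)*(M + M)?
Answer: -672282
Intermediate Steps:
z(M, T) = 2*M*(-13 + T) (z(M, T) = (-13 + T)*(2*M) = 2*M*(-13 + T))
o = 40 (o = 5*8 = 40)
E = 1521 (E = ((40 - 2) + 1)**2 = (38 + 1)**2 = 39**2 = 1521)
E*z(-17, 26) = 1521*(2*(-17)*(-13 + 26)) = 1521*(2*(-17)*13) = 1521*(-442) = -672282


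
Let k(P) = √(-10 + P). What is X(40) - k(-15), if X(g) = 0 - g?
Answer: -40 - 5*I ≈ -40.0 - 5.0*I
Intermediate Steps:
X(g) = -g
X(40) - k(-15) = -1*40 - √(-10 - 15) = -40 - √(-25) = -40 - 5*I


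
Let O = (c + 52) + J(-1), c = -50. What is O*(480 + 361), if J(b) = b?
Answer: 841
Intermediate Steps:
O = 1 (O = (-50 + 52) - 1 = 2 - 1 = 1)
O*(480 + 361) = 1*(480 + 361) = 1*841 = 841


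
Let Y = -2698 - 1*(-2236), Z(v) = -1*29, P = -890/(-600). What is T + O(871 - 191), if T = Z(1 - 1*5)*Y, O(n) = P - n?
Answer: 763169/60 ≈ 12719.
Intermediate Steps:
P = 89/60 (P = -890*(-1/600) = 89/60 ≈ 1.4833)
Z(v) = -29
O(n) = 89/60 - n
Y = -462 (Y = -2698 + 2236 = -462)
T = 13398 (T = -29*(-462) = 13398)
T + O(871 - 191) = 13398 + (89/60 - (871 - 191)) = 13398 + (89/60 - 1*680) = 13398 + (89/60 - 680) = 13398 - 40711/60 = 763169/60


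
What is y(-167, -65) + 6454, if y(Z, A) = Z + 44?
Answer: 6331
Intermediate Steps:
y(Z, A) = 44 + Z
y(-167, -65) + 6454 = (44 - 167) + 6454 = -123 + 6454 = 6331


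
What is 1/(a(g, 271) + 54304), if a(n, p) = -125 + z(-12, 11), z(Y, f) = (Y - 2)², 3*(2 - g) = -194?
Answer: 1/54375 ≈ 1.8391e-5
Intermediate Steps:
g = 200/3 (g = 2 - ⅓*(-194) = 2 + 194/3 = 200/3 ≈ 66.667)
z(Y, f) = (-2 + Y)²
a(n, p) = 71 (a(n, p) = -125 + (-2 - 12)² = -125 + (-14)² = -125 + 196 = 71)
1/(a(g, 271) + 54304) = 1/(71 + 54304) = 1/54375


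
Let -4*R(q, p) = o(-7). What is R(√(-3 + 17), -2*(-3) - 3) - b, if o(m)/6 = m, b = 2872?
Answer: -5723/2 ≈ -2861.5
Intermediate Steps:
o(m) = 6*m
R(q, p) = 21/2 (R(q, p) = -3*(-7)/2 = -¼*(-42) = 21/2)
R(√(-3 + 17), -2*(-3) - 3) - b = 21/2 - 1*2872 = 21/2 - 2872 = -5723/2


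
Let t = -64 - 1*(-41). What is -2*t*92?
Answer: 4232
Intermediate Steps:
t = -23 (t = -64 + 41 = -23)
-2*t*92 = -2*(-23)*92 = 46*92 = 4232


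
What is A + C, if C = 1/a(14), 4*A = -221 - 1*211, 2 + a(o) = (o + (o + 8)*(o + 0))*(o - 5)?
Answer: -312767/2896 ≈ -108.00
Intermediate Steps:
a(o) = -2 + (-5 + o)*(o + o*(8 + o)) (a(o) = -2 + (o + (o + 8)*(o + 0))*(o - 5) = -2 + (o + (8 + o)*o)*(-5 + o) = -2 + (o + o*(8 + o))*(-5 + o) = -2 + (-5 + o)*(o + o*(8 + o)))
A = -108 (A = (-221 - 1*211)/4 = (-221 - 211)/4 = (¼)*(-432) = -108)
C = 1/2896 (C = 1/(-2 + 14³ - 45*14 + 4*14²) = 1/(-2 + 2744 - 630 + 4*196) = 1/(-2 + 2744 - 630 + 784) = 1/2896 ≈ 0.00034530)
A + C = -108 + 1/2896 = -312767/2896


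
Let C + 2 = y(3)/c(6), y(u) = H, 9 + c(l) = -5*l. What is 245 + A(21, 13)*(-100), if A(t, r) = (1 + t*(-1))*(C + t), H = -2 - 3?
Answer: 1501555/39 ≈ 38501.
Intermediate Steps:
c(l) = -9 - 5*l
H = -5
y(u) = -5
C = -73/39 (C = -2 - 5/(-9 - 5*6) = -2 - 5/(-9 - 30) = -2 - 5/(-39) = -2 - 5*(-1/39) = -2 + 5/39 = -73/39 ≈ -1.8718)
A(t, r) = (1 - t)*(-73/39 + t) (A(t, r) = (1 + t*(-1))*(-73/39 + t) = (1 - t)*(-73/39 + t))
245 + A(21, 13)*(-100) = 245 + (-73/39 - 1*21² + (112/39)*21)*(-100) = 245 + (-73/39 - 1*441 + 784/13)*(-100) = 245 + (-73/39 - 441 + 784/13)*(-100) = 245 - 14920/39*(-100) = 245 + 1492000/39 = 1501555/39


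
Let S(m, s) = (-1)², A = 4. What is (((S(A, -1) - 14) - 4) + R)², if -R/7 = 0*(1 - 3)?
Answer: 289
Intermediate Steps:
S(m, s) = 1
R = 0 (R = -0*(1 - 3) = -0*(-2) = -7*0 = 0)
(((S(A, -1) - 14) - 4) + R)² = (((1 - 14) - 4) + 0)² = ((-13 - 4) + 0)² = (-17 + 0)² = (-17)² = 289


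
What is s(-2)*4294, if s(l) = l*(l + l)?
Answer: 34352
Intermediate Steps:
s(l) = 2*l² (s(l) = l*(2*l) = 2*l²)
s(-2)*4294 = (2*(-2)²)*4294 = (2*4)*4294 = 8*4294 = 34352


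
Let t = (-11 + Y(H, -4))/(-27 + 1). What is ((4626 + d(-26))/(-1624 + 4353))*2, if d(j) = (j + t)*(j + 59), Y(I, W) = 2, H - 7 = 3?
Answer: 98265/35477 ≈ 2.7698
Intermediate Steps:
H = 10 (H = 7 + 3 = 10)
t = 9/26 (t = (-11 + 2)/(-27 + 1) = -9/(-26) = -9*(-1/26) = 9/26 ≈ 0.34615)
d(j) = (59 + j)*(9/26 + j) (d(j) = (j + 9/26)*(j + 59) = (9/26 + j)*(59 + j) = (59 + j)*(9/26 + j))
((4626 + d(-26))/(-1624 + 4353))*2 = ((4626 + (531/26 + (-26)² + (1543/26)*(-26)))/(-1624 + 4353))*2 = ((4626 + (531/26 + 676 - 1543))/2729)*2 = ((4626 - 22011/26)*(1/2729))*2 = ((98265/26)*(1/2729))*2 = (98265/70954)*2 = 98265/35477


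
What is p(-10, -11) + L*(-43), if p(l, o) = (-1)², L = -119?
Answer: 5118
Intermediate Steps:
p(l, o) = 1
p(-10, -11) + L*(-43) = 1 - 119*(-43) = 1 + 5117 = 5118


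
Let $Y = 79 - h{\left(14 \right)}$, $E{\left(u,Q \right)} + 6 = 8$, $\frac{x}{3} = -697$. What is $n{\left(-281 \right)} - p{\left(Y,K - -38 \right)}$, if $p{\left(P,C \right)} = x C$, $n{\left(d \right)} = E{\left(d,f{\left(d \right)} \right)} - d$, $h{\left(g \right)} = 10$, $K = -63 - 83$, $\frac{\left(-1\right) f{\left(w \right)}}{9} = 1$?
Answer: $-225545$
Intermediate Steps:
$x = -2091$ ($x = 3 \left(-697\right) = -2091$)
$f{\left(w \right)} = -9$ ($f{\left(w \right)} = \left(-9\right) 1 = -9$)
$K = -146$
$E{\left(u,Q \right)} = 2$ ($E{\left(u,Q \right)} = -6 + 8 = 2$)
$n{\left(d \right)} = 2 - d$
$Y = 69$ ($Y = 79 - 10 = 69$)
$p{\left(P,C \right)} = - 2091 C$
$n{\left(-281 \right)} - p{\left(Y,K - -38 \right)} = \left(2 - -281\right) - - 2091 \left(-146 - -38\right) = \left(2 + 281\right) - - 2091 \left(-146 + 38\right) = 283 - \left(-2091\right) \left(-108\right) = 283 - 225828 = -225545$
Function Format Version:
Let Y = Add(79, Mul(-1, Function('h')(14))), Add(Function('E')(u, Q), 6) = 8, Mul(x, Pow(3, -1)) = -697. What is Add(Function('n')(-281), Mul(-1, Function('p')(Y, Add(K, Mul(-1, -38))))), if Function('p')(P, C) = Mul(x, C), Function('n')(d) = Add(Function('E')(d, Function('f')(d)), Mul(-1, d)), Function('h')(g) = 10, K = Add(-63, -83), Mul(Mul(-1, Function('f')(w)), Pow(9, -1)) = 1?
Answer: -225545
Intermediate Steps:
x = -2091 (x = Mul(3, -697) = -2091)
Function('f')(w) = -9 (Function('f')(w) = Mul(-9, 1) = -9)
K = -146
Function('E')(u, Q) = 2 (Function('E')(u, Q) = Add(-6, 8) = 2)
Function('n')(d) = Add(2, Mul(-1, d))
Y = 69 (Y = Add(79, Mul(-1, 10)) = Add(79, -10) = 69)
Function('p')(P, C) = Mul(-2091, C)
Add(Function('n')(-281), Mul(-1, Function('p')(Y, Add(K, Mul(-1, -38))))) = Add(Add(2, Mul(-1, -281)), Mul(-1, Mul(-2091, Add(-146, Mul(-1, -38))))) = Add(Add(2, 281), Mul(-1, Mul(-2091, Add(-146, 38)))) = Add(283, Mul(-1, Mul(-2091, -108))) = Add(283, Mul(-1, 225828)) = Add(283, -225828) = -225545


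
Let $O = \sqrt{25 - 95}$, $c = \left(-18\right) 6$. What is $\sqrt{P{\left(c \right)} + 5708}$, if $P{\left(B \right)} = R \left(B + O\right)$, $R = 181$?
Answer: $\sqrt{-13840 + 181 i \sqrt{70}} \approx 6.4266 + 117.82 i$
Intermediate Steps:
$c = -108$
$O = i \sqrt{70}$ ($O = \sqrt{-70} = i \sqrt{70} \approx 8.3666 i$)
$P{\left(B \right)} = 181 B + 181 i \sqrt{70}$ ($P{\left(B \right)} = 181 \left(B + i \sqrt{70}\right) = 181 B + 181 i \sqrt{70}$)
$\sqrt{P{\left(c \right)} + 5708} = \sqrt{\left(181 \left(-108\right) + 181 i \sqrt{70}\right) + 5708} = \sqrt{\left(-19548 + 181 i \sqrt{70}\right) + 5708} = \sqrt{-13840 + 181 i \sqrt{70}}$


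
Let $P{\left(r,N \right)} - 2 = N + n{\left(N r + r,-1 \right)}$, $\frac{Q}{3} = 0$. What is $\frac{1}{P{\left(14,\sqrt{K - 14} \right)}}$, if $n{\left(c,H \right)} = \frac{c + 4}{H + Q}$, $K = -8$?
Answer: $\frac{i}{- 16 i + 13 \sqrt{22}} \approx -0.0040262 + 0.015344 i$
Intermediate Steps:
$Q = 0$ ($Q = 3 \cdot 0 = 0$)
$n{\left(c,H \right)} = \frac{4 + c}{H}$ ($n{\left(c,H \right)} = \frac{c + 4}{H + 0} = \frac{4 + c}{H}$)
$P{\left(r,N \right)} = -2 + N - r - N r$ ($P{\left(r,N \right)} = 2 + \left(N + \frac{4 + \left(N r + r\right)}{-1}\right) = 2 - \left(4 + r - N + N r\right) = -2 + N - r - N r$)
$\frac{1}{P{\left(14,\sqrt{K - 14} \right)}} = \frac{1}{-2 + \sqrt{-8 - 14} - 14 \left(1 + \sqrt{-8 - 14}\right)} = \frac{1}{-2 + \sqrt{-22} - 14 \left(1 + \sqrt{-22}\right)} = \frac{1}{-2 + i \sqrt{22} - 14 \left(1 + i \sqrt{22}\right)} = \frac{1}{-2 + i \sqrt{22} - \left(14 + 14 i \sqrt{22}\right)} = \frac{1}{-16 - 13 i \sqrt{22}}$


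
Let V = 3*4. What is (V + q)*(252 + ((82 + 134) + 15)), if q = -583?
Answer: -275793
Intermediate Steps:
V = 12
(V + q)*(252 + ((82 + 134) + 15)) = (12 - 583)*(252 + ((82 + 134) + 15)) = -571*(252 + (216 + 15)) = -571*(252 + 231) = -571*483 = -275793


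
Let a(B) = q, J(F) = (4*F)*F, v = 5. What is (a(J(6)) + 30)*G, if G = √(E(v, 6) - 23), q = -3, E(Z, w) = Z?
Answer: 81*I*√2 ≈ 114.55*I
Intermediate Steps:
J(F) = 4*F²
a(B) = -3
G = 3*I*√2 (G = √(5 - 23) = √(-18) = 3*I*√2 ≈ 4.2426*I)
(a(J(6)) + 30)*G = (-3 + 30)*(3*I*√2) = 27*(3*I*√2) = 81*I*√2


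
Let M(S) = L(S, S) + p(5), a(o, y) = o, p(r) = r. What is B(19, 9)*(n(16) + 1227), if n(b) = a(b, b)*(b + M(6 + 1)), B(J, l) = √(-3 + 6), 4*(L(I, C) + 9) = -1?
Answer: 1415*√3 ≈ 2450.9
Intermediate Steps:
L(I, C) = -37/4 (L(I, C) = -9 + (¼)*(-1) = -9 - ¼ = -37/4)
M(S) = -17/4 (M(S) = -37/4 + 5 = -17/4)
B(J, l) = √3
n(b) = b*(-17/4 + b) (n(b) = b*(b - 17/4) = b*(-17/4 + b))
B(19, 9)*(n(16) + 1227) = √3*((¼)*16*(-17 + 4*16) + 1227) = √3*((¼)*16*(-17 + 64) + 1227) = √3*((¼)*16*47 + 1227) = √3*(188 + 1227) = √3*1415 = 1415*√3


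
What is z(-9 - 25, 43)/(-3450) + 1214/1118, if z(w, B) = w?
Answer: 1056578/964275 ≈ 1.0957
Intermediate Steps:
z(-9 - 25, 43)/(-3450) + 1214/1118 = (-9 - 25)/(-3450) + 1214/1118 = -34*(-1/3450) + 1214*(1/1118) = 17/1725 + 607/559 = 1056578/964275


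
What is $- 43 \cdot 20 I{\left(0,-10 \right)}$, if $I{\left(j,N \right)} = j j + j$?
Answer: $0$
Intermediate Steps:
$I{\left(j,N \right)} = j + j^{2}$ ($I{\left(j,N \right)} = j^{2} + j = j + j^{2}$)
$- 43 \cdot 20 I{\left(0,-10 \right)} = - 43 \cdot 20 \cdot 0 \left(1 + 0\right) = - 43 \cdot 20 \cdot 0 \cdot 1 = - 43 \cdot 20 \cdot 0 = \left(-43\right) 0 = 0$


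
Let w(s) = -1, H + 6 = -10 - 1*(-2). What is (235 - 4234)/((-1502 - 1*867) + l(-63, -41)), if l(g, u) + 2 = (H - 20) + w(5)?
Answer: 1333/802 ≈ 1.6621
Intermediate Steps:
H = -14 (H = -6 + (-10 - 1*(-2)) = -6 + (-10 + 2) = -6 - 8 = -14)
l(g, u) = -37 (l(g, u) = -2 + ((-14 - 20) - 1) = -2 + (-34 - 1) = -2 - 35 = -37)
(235 - 4234)/((-1502 - 1*867) + l(-63, -41)) = (235 - 4234)/((-1502 - 1*867) - 37) = -3999/((-1502 - 867) - 37) = -3999/(-2369 - 37) = -3999/(-2406) = -3999*(-1/2406) = 1333/802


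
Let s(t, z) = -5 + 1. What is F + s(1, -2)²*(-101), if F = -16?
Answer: -1632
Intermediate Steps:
s(t, z) = -4
F + s(1, -2)²*(-101) = -16 + (-4)²*(-101) = -16 + 16*(-101) = -16 - 1616 = -1632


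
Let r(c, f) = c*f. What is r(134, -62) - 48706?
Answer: -57014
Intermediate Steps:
r(134, -62) - 48706 = 134*(-62) - 48706 = -8308 - 48706 = -57014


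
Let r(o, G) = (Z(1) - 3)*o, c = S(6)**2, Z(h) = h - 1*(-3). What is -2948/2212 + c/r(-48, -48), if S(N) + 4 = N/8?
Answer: -659473/424704 ≈ -1.5528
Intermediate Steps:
S(N) = -4 + N/8
Z(h) = 3 + h (Z(h) = h + 3 = 3 + h)
c = 169/16 (c = (-4 + (1/8)*6)**2 = (-4 + 3/4)**2 = (-13/4)**2 = 169/16 ≈ 10.563)
r(o, G) = o (r(o, G) = ((3 + 1) - 3)*o = (4 - 3)*o = 1*o = o)
-2948/2212 + c/r(-48, -48) = -2948/2212 + (169/16)/(-48) = -2948*1/2212 + (169/16)*(-1/48) = -737/553 - 169/768 = -659473/424704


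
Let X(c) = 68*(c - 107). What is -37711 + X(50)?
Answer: -41587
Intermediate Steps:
X(c) = -7276 + 68*c (X(c) = 68*(-107 + c) = -7276 + 68*c)
-37711 + X(50) = -37711 + (-7276 + 68*50) = -37711 + (-7276 + 3400) = -37711 - 3876 = -41587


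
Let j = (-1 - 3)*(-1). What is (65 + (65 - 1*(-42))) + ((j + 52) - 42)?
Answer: 186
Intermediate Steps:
j = 4 (j = -4*(-1) = 4)
(65 + (65 - 1*(-42))) + ((j + 52) - 42) = (65 + (65 - 1*(-42))) + ((4 + 52) - 42) = (65 + (65 + 42)) + (56 - 42) = (65 + 107) + 14 = 172 + 14 = 186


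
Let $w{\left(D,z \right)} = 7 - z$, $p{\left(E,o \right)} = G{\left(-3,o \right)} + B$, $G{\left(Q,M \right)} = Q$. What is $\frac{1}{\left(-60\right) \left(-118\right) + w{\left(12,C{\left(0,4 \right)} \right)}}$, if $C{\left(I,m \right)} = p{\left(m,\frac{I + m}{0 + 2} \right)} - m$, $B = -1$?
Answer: $\frac{1}{7095} \approx 0.00014094$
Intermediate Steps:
$p{\left(E,o \right)} = -4$ ($p{\left(E,o \right)} = -3 - 1 = -4$)
$C{\left(I,m \right)} = -4 - m$
$\frac{1}{\left(-60\right) \left(-118\right) + w{\left(12,C{\left(0,4 \right)} \right)}} = \frac{1}{\left(-60\right) \left(-118\right) + \left(7 - \left(-4 - 4\right)\right)} = \frac{1}{7080 + \left(7 - \left(-4 - 4\right)\right)} = \frac{1}{7080 + \left(7 - -8\right)} = \frac{1}{7080 + \left(7 + 8\right)} = \frac{1}{7080 + 15} = \frac{1}{7095}$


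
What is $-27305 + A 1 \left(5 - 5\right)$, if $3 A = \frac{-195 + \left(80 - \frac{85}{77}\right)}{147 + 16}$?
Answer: $-27305$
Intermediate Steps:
$A = - \frac{2980}{12551}$ ($A = \frac{\left(-195 + \left(80 - \frac{85}{77}\right)\right) \frac{1}{147 + 16}}{3} = \frac{\left(-195 + \left(80 - 85 \cdot \frac{1}{77}\right)\right) \frac{1}{163}}{3} = \frac{\left(-195 + \left(80 - \frac{85}{77}\right)\right) \frac{1}{163}}{3} = \frac{\left(-195 + \frac{6075}{77}\right) \frac{1}{163}}{3} = \frac{\left(- \frac{8940}{77}\right) \frac{1}{163}}{3} = \frac{1}{3} \left(- \frac{8940}{12551}\right) = - \frac{2980}{12551} \approx -0.23743$)
$-27305 + A 1 \left(5 - 5\right) = -27305 - \frac{2980 \cdot 1 \left(5 - 5\right)}{12551} = -27305 - \frac{2980 \cdot 1 \cdot 0}{12551} = -27305 - 0 = -27305 + 0 = -27305$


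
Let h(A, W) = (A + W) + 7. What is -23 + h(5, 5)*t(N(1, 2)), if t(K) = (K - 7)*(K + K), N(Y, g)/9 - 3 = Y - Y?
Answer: 18337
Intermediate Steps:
N(Y, g) = 27 (N(Y, g) = 27 + 9*(Y - Y) = 27 + 9*0 = 27 + 0 = 27)
h(A, W) = 7 + A + W
t(K) = 2*K*(-7 + K) (t(K) = (-7 + K)*(2*K) = 2*K*(-7 + K))
-23 + h(5, 5)*t(N(1, 2)) = -23 + (7 + 5 + 5)*(2*27*(-7 + 27)) = -23 + 17*(2*27*20) = -23 + 17*1080 = -23 + 18360 = 18337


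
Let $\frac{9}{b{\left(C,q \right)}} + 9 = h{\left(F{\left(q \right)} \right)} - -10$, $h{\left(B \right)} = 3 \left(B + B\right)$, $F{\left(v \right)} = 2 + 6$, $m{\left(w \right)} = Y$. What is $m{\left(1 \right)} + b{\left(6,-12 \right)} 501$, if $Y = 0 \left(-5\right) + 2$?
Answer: $\frac{4607}{49} \approx 94.02$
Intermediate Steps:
$Y = 2$ ($Y = 0 + 2 = 2$)
$m{\left(w \right)} = 2$
$F{\left(v \right)} = 8$
$h{\left(B \right)} = 6 B$ ($h{\left(B \right)} = 3 \cdot 2 B = 6 B$)
$b{\left(C,q \right)} = \frac{9}{49}$ ($b{\left(C,q \right)} = \frac{9}{-9 + \left(6 \cdot 8 - -10\right)} = \frac{9}{-9 + \left(48 + 10\right)} = \frac{9}{-9 + 58} = \frac{9}{49}$)
$m{\left(1 \right)} + b{\left(6,-12 \right)} 501 = 2 + \frac{9}{49} \cdot 501 = 2 + \frac{4509}{49} = \frac{4607}{49}$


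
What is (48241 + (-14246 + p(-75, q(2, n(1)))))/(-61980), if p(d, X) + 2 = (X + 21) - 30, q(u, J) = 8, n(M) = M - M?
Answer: -8498/15495 ≈ -0.54844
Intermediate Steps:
n(M) = 0
p(d, X) = -11 + X (p(d, X) = -2 + ((X + 21) - 30) = -2 + ((21 + X) - 30) = -2 + (-9 + X) = -11 + X)
(48241 + (-14246 + p(-75, q(2, n(1)))))/(-61980) = (48241 + (-14246 + (-11 + 8)))/(-61980) = (48241 + (-14246 - 3))*(-1/61980) = (48241 - 14249)*(-1/61980) = 33992*(-1/61980) = -8498/15495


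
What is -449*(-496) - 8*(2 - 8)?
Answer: 222752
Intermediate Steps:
-449*(-496) - 8*(2 - 8) = 222704 - 8*(-6) = 222704 + 48 = 222752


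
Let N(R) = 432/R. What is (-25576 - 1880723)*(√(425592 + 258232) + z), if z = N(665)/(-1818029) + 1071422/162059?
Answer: -2469300862480071922818/195927594537815 - 7625196*√42739 ≈ -1.5890e+9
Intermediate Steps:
z = 1295337647703782/195927594537815 (z = (432/665)/(-1818029) + 1071422/162059 = (432*(1/665))*(-1/1818029) + 1071422*(1/162059) = (432/665)*(-1/1818029) + 1071422/162059 = -432/1208989285 + 1071422/162059 = 1295337647703782/195927594537815 ≈ 6.6113)
(-25576 - 1880723)*(√(425592 + 258232) + z) = (-25576 - 1880723)*(√(425592 + 258232) + 1295337647703782/195927594537815) = -1906299*(√683824 + 1295337647703782/195927594537815) = -1906299*(4*√42739 + 1295337647703782/195927594537815) = -1906299*(1295337647703782/195927594537815 + 4*√42739) = -2469300862480071922818/195927594537815 - 7625196*√42739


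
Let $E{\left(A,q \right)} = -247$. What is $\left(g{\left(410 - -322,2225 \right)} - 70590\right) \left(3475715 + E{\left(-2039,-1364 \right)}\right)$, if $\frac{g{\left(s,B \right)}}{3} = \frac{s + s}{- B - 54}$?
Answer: $- \frac{559129823322936}{2279} \approx -2.4534 \cdot 10^{11}$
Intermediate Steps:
$g{\left(s,B \right)} = \frac{6 s}{-54 - B}$ ($g{\left(s,B \right)} = 3 \frac{s + s}{- B - 54} = 3 \frac{2 s}{-54 - B} = \frac{6 s}{-54 - B}$)
$\left(g{\left(410 - -322,2225 \right)} - 70590\right) \left(3475715 + E{\left(-2039,-1364 \right)}\right) = \left(- \frac{6 \left(410 - -322\right)}{54 + 2225} - 70590\right) \left(3475715 - 247\right) = \left(- \frac{6 \left(410 + 322\right)}{2279} - 70590\right) 3475468 = \left(\left(-6\right) 732 \cdot \frac{1}{2279} - 70590\right) 3475468 = \left(- \frac{4392}{2279} - 70590\right) 3475468 = \left(- \frac{160879002}{2279}\right) 3475468 = - \frac{559129823322936}{2279}$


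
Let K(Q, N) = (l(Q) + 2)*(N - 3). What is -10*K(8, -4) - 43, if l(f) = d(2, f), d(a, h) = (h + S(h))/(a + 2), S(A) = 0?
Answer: 237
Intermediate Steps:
d(a, h) = h/(2 + a) (d(a, h) = (h + 0)/(a + 2) = h/(2 + a))
l(f) = f/4 (l(f) = f/(2 + 2) = f/4)
K(Q, N) = (-3 + N)*(2 + Q/4) (K(Q, N) = (Q/4 + 2)*(N - 3) = (2 + Q/4)*(-3 + N) = (-3 + N)*(2 + Q/4))
-10*K(8, -4) - 43 = -10*(-6 + 2*(-4) - 3/4*8 + (1/4)*(-4)*8) - 43 = -10*(-6 - 8 - 6 - 8) - 43 = -10*(-28) - 43 = 280 - 43 = 237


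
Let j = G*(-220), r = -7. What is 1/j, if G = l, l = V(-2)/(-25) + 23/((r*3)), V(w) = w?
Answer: 105/23452 ≈ 0.0044772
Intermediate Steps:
l = -533/525 (l = -2/(-25) + 23/((-7*3)) = -2*(-1/25) + 23/(-21) = 2/25 + 23*(-1/21) = 2/25 - 23/21 = -533/525 ≈ -1.0152)
G = -533/525 ≈ -1.0152
j = 23452/105 (j = -533/525*(-220) = 23452/105 ≈ 223.35)
1/j = 1/(23452/105) = 105/23452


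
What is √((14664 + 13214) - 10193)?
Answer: 3*√1965 ≈ 132.98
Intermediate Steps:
√((14664 + 13214) - 10193) = √(27878 - 10193) = √17685 = 3*√1965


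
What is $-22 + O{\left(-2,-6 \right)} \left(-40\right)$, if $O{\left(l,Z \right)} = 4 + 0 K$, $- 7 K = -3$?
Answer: $-182$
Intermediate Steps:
$K = \frac{3}{7}$ ($K = \left(- \frac{1}{7}\right) \left(-3\right) = \frac{3}{7} \approx 0.42857$)
$O{\left(l,Z \right)} = 4$ ($O{\left(l,Z \right)} = 4 + 0 \cdot \frac{3}{7} = 4 + 0 = 4$)
$-22 + O{\left(-2,-6 \right)} \left(-40\right) = -22 + 4 \left(-40\right) = -22 - 160 = -182$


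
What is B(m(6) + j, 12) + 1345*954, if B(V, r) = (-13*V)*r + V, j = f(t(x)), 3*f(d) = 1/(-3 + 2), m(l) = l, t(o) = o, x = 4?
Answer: 3846755/3 ≈ 1.2823e+6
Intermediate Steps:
f(d) = -1/3 (f(d) = 1/(3*(-3 + 2)) = (1/3)/(-1) = (1/3)*(-1) = -1/3)
j = -1/3 ≈ -0.33333
B(V, r) = V - 13*V*r (B(V, r) = -13*V*r + V = V - 13*V*r)
B(m(6) + j, 12) + 1345*954 = (6 - 1/3)*(1 - 13*12) + 1345*954 = 17*(1 - 156)/3 + 1283130 = (17/3)*(-155) + 1283130 = -2635/3 + 1283130 = 3846755/3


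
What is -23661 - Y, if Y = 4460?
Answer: -28121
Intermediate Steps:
-23661 - Y = -23661 - 1*4460 = -23661 - 4460 = -28121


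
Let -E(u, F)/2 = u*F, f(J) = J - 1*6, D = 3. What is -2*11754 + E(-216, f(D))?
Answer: -24804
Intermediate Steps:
f(J) = -6 + J (f(J) = J - 6 = -6 + J)
E(u, F) = -2*F*u (E(u, F) = -2*u*F = -2*F*u)
-2*11754 + E(-216, f(D)) = -2*11754 - 2*(-6 + 3)*(-216) = -23508 - 2*(-3)*(-216) = -23508 - 1296 = -24804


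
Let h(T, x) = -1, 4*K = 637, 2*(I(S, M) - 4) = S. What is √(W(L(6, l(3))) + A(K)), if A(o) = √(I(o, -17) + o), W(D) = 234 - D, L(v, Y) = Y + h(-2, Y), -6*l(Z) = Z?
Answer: √(942 + √3886)/2 ≈ 15.846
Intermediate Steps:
I(S, M) = 4 + S/2
K = 637/4 (K = (¼)*637 = 637/4 ≈ 159.25)
l(Z) = -Z/6
L(v, Y) = -1 + Y (L(v, Y) = Y - 1 = -1 + Y)
A(o) = √(4 + 3*o/2) (A(o) = √((4 + o/2) + o) = √(4 + 3*o/2))
√(W(L(6, l(3))) + A(K)) = √((234 - (-1 - ⅙*3)) + √(16 + 6*(637/4))/2) = √((234 - (-1 - ½)) + √(16 + 1911/2)/2) = √((234 - 1*(-3/2)) + √(1943/2)/2) = √((234 + 3/2) + (√3886/2)/2) = √(471/2 + √3886/4)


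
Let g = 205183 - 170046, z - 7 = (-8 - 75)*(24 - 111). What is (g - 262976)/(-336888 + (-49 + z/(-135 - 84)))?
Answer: 49896741/73796431 ≈ 0.67614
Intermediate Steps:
z = 7228 (z = 7 + (-8 - 75)*(24 - 111) = 7 - 83*(-87) = 7 + 7221 = 7228)
g = 35137
(g - 262976)/(-336888 + (-49 + z/(-135 - 84))) = (35137 - 262976)/(-336888 + (-49 + 7228/(-135 - 84))) = -227839/(-336888 + (-49 + 7228/(-219))) = -227839/(-336888 + (-49 + 7228*(-1/219))) = -227839/(-336888 + (-49 - 7228/219)) = -227839/(-336888 - 17959/219) = -227839/(-73796431/219) = -227839*(-219/73796431) = 49896741/73796431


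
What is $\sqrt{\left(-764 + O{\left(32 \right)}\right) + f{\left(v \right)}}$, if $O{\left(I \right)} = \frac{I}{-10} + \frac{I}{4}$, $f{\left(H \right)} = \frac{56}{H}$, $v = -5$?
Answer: $\frac{6 i \sqrt{535}}{5} \approx 27.756 i$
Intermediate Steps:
$O{\left(I \right)} = \frac{3 I}{20}$ ($O{\left(I \right)} = I \left(- \frac{1}{10}\right) + I \frac{1}{4} = - \frac{I}{10} + \frac{I}{4} = \frac{3 I}{20}$)
$\sqrt{\left(-764 + O{\left(32 \right)}\right) + f{\left(v \right)}} = \sqrt{\left(-764 + \frac{3}{20} \cdot 32\right) + \frac{56}{-5}} = \sqrt{\left(-764 + \frac{24}{5}\right) + 56 \left(- \frac{1}{5}\right)} = \sqrt{- \frac{3796}{5} - \frac{56}{5}} = \sqrt{- \frac{3852}{5}} = \frac{6 i \sqrt{535}}{5}$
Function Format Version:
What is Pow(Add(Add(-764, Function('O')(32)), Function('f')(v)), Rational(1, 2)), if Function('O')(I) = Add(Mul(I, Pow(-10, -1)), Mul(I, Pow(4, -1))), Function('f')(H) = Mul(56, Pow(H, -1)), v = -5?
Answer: Mul(Rational(6, 5), I, Pow(535, Rational(1, 2))) ≈ Mul(27.756, I)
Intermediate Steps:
Function('O')(I) = Mul(Rational(3, 20), I) (Function('O')(I) = Add(Mul(I, Rational(-1, 10)), Mul(I, Rational(1, 4))) = Add(Mul(Rational(-1, 10), I), Mul(Rational(1, 4), I)) = Mul(Rational(3, 20), I))
Pow(Add(Add(-764, Function('O')(32)), Function('f')(v)), Rational(1, 2)) = Pow(Add(Add(-764, Mul(Rational(3, 20), 32)), Mul(56, Pow(-5, -1))), Rational(1, 2)) = Pow(Add(Add(-764, Rational(24, 5)), Mul(56, Rational(-1, 5))), Rational(1, 2)) = Pow(Add(Rational(-3796, 5), Rational(-56, 5)), Rational(1, 2)) = Pow(Rational(-3852, 5), Rational(1, 2)) = Mul(Rational(6, 5), I, Pow(535, Rational(1, 2)))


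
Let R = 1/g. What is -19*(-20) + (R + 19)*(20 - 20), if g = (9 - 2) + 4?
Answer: 380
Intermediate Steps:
g = 11 (g = 7 + 4 = 11)
R = 1/11 ≈ 0.090909
-19*(-20) + (R + 19)*(20 - 20) = -19*(-20) + (1/11 + 19)*(20 - 20) = 380 + (210/11)*0 = 380 + 0 = 380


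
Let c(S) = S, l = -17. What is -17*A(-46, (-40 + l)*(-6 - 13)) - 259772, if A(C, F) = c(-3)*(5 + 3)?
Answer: -259364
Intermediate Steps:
A(C, F) = -24 (A(C, F) = -3*(5 + 3) = -3*8 = -24)
-17*A(-46, (-40 + l)*(-6 - 13)) - 259772 = -17*(-24) - 259772 = 408 - 259772 = -259364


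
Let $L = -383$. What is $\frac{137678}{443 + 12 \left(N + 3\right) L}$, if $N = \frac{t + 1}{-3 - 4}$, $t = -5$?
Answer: $- \frac{963746}{111799} \approx -8.6203$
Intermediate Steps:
$N = \frac{4}{7}$ ($N = \frac{-5 + 1}{-3 - 4} = - \frac{4}{-7} = \left(-4\right) \left(- \frac{1}{7}\right) = \frac{4}{7} \approx 0.57143$)
$\frac{137678}{443 + 12 \left(N + 3\right) L} = \frac{137678}{443 + 12 \left(\frac{4}{7} + 3\right) \left(-383\right)} = \frac{137678}{443 + 12 \cdot \frac{25}{7} \left(-383\right)} = \frac{137678}{443 + \frac{300}{7} \left(-383\right)} = \frac{137678}{443 - \frac{114900}{7}} = \frac{137678}{- \frac{111799}{7}} = 137678 \left(- \frac{7}{111799}\right) = - \frac{963746}{111799}$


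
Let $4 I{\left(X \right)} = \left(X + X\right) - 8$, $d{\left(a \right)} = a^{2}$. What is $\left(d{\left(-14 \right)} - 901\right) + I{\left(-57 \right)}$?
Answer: $- \frac{1471}{2} \approx -735.5$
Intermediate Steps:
$I{\left(X \right)} = -2 + \frac{X}{2}$ ($I{\left(X \right)} = \frac{\left(X + X\right) - 8}{4} = \frac{2 X - 8}{4} = \frac{-8 + 2 X}{4} = -2 + \frac{X}{2}$)
$\left(d{\left(-14 \right)} - 901\right) + I{\left(-57 \right)} = \left(\left(-14\right)^{2} - 901\right) + \left(-2 + \frac{1}{2} \left(-57\right)\right) = \left(196 - 901\right) - \frac{61}{2} = -705 - \frac{61}{2} = - \frac{1471}{2}$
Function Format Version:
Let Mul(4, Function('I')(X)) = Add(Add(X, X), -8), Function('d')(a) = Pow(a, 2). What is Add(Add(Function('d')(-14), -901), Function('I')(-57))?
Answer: Rational(-1471, 2) ≈ -735.50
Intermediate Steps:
Function('I')(X) = Add(-2, Mul(Rational(1, 2), X)) (Function('I')(X) = Mul(Rational(1, 4), Add(Add(X, X), -8)) = Mul(Rational(1, 4), Add(Mul(2, X), -8)) = Mul(Rational(1, 4), Add(-8, Mul(2, X))) = Add(-2, Mul(Rational(1, 2), X)))
Add(Add(Function('d')(-14), -901), Function('I')(-57)) = Add(Add(Pow(-14, 2), -901), Add(-2, Mul(Rational(1, 2), -57))) = Add(Add(196, -901), Add(-2, Rational(-57, 2))) = Add(-705, Rational(-61, 2)) = Rational(-1471, 2)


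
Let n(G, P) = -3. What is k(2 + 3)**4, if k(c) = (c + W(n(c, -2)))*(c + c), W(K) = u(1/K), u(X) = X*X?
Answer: 44774560000/6561 ≈ 6.8244e+6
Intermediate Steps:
u(X) = X**2
W(K) = K**(-2) (W(K) = (1/K)**2 = K**(-2))
k(c) = 2*c*(1/9 + c) (k(c) = (c + (-3)**(-2))*(c + c) = (c + 1/9)*(2*c) = (1/9 + c)*(2*c) = 2*c*(1/9 + c))
k(2 + 3)**4 = (2*(2 + 3)*(1 + 9*(2 + 3))/9)**4 = ((2/9)*5*(1 + 9*5))**4 = ((2/9)*5*(1 + 45))**4 = ((2/9)*5*46)**4 = (460/9)**4 = 44774560000/6561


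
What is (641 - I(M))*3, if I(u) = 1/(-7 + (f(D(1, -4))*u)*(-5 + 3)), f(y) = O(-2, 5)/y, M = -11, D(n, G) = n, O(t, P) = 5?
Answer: 198066/103 ≈ 1923.0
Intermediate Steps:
f(y) = 5/y
I(u) = 1/(-7 - 10*u) (I(u) = 1/(-7 + ((5/1)*u)*(-5 + 3)) = 1/(-7 + ((5*1)*u)*(-2)) = 1/(-7 + (5*u)*(-2)) = 1/(-7 - 10*u))
(641 - I(M))*3 = (641 - (-1)/(7 + 10*(-11)))*3 = (641 - (-1)/(7 - 110))*3 = (641 - (-1)/(-103))*3 = (641 - (-1)*(-1)/103)*3 = (641 - 1*1/103)*3 = (641 - 1/103)*3 = (66022/103)*3 = 198066/103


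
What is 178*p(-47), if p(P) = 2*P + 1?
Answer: -16554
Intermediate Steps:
p(P) = 1 + 2*P
178*p(-47) = 178*(1 + 2*(-47)) = 178*(1 - 94) = 178*(-93) = -16554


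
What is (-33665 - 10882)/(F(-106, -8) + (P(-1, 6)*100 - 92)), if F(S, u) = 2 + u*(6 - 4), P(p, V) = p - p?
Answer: 44547/106 ≈ 420.25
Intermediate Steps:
P(p, V) = 0
F(S, u) = 2 + 2*u (F(S, u) = 2 + u*2 = 2 + 2*u)
(-33665 - 10882)/(F(-106, -8) + (P(-1, 6)*100 - 92)) = (-33665 - 10882)/((2 + 2*(-8)) + (0*100 - 92)) = -44547/((2 - 16) + (0 - 92)) = -44547/(-14 - 92) = -44547/(-106) = -44547*(-1/106) = 44547/106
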